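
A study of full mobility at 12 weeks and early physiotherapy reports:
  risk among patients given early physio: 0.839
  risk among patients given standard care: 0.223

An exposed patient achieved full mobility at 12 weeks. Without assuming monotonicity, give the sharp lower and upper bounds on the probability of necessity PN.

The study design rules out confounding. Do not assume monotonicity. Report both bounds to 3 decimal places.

Let p₁ = 0.839, p₀ = 0.223.
Under exogeneity alone the bounds on PN are max{0,(p₁−p₀)/p₁} ≤ PN ≤ min{1,(1−p₀)/p₁}.
  lower = (p₁ − p₀)/p₁ = 0.616 / 0.839 ≈ 0.7342
  upper = min{1, (1 − p₀)/p₁} = 0.777 / 0.839 ≈ 0.9261

0.734 ≤ PN ≤ 0.926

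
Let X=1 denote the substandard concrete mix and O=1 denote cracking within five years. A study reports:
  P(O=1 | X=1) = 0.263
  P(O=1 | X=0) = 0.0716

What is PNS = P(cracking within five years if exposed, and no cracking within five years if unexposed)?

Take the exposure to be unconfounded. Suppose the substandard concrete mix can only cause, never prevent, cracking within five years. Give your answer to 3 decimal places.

PNS ≈ 0.191

Let p₁ = 0.263, p₀ = 0.0716.
Under exogeneity and monotonicity, PNS = p₁ − p₀.
PNS = 0.263 − 0.0716 = 0.1914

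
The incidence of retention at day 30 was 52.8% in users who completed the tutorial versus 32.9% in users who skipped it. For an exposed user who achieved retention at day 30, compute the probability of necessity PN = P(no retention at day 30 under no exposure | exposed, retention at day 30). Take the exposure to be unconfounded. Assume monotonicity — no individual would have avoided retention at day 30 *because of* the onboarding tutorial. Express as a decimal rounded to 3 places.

p₁ = 0.528, p₀ = 0.329.
Under exogeneity and monotonicity, PN = (p₁ − p₀) / p₁.
PN = (0.528 − 0.329) / 0.528 = 0.199 / 0.528 ≈ 0.3769

PN ≈ 0.377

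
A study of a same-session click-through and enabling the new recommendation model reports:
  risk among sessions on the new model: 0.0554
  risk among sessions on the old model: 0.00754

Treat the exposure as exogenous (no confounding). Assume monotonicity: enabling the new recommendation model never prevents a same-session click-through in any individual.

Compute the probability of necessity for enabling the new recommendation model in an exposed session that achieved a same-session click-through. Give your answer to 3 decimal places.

PN ≈ 0.864

Let p₁ = 0.0554, p₀ = 0.00754.
Under exogeneity and monotonicity, PN = (p₁ − p₀) / p₁.
PN = (0.0554 − 0.00754) / 0.0554 = 0.04786 / 0.0554 ≈ 0.8639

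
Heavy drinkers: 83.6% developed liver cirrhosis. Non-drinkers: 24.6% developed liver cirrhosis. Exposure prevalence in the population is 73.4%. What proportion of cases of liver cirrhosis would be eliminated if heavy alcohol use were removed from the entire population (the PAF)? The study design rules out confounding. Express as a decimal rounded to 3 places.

p₁ = 0.836, p₀ = 0.246.
Overall risk P(Y=1) = π·p₁ + (1−π)·p₀ = 0.734×0.836 + 0.266×0.246 = 0.67906.
Under exogeneity, PAF = [P(Y=1) − p₀] / P(Y=1).
PAF = (0.67906 − 0.246) / 0.67906 ≈ 0.6377

PAF ≈ 0.638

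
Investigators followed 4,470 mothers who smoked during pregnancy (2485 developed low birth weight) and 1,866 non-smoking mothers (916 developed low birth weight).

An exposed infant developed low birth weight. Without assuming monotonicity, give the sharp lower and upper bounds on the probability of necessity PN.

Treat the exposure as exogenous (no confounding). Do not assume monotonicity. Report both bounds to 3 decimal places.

0.117 ≤ PN ≤ 0.916

p₁ = P(outcome | exposed) = 2485/4470 = 0.55593
p₀ = P(outcome | unexposed) = 916/1866 = 0.49089
Under exogeneity alone the bounds on PN are max{0,(p₁−p₀)/p₁} ≤ PN ≤ min{1,(1−p₀)/p₁}.
  lower = (p₁ − p₀)/p₁ = 0.065039 / 0.55593 ≈ 0.1170
  upper = min{1, (1 − p₀)/p₁} = 0.50911 / 0.55593 ≈ 0.9158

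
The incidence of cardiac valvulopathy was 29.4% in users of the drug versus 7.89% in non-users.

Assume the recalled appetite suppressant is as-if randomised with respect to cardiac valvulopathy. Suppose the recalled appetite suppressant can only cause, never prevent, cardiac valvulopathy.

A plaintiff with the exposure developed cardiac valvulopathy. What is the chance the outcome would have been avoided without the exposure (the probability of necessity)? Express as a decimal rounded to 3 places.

p₁ = 0.294, p₀ = 0.0789.
Under exogeneity and monotonicity, PN = (p₁ − p₀) / p₁.
PN = (0.294 − 0.0789) / 0.294 = 0.2151 / 0.294 ≈ 0.7316

PN ≈ 0.732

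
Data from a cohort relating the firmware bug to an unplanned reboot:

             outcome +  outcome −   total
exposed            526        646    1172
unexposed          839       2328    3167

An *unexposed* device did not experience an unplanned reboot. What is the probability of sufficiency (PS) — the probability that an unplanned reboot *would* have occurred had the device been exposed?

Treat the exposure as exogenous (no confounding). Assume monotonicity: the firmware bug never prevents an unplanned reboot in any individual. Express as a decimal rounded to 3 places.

PS ≈ 0.250

p₁ = P(outcome | exposed) = 526/1172 = 0.44881
p₀ = P(outcome | unexposed) = 839/3167 = 0.26492
Under exogeneity and monotonicity, PS = (p₁ − p₀) / (1 − p₀).
PS = (0.44881 − 0.26492) / (1 − 0.26492) = 0.18389 / 0.73508 ≈ 0.2502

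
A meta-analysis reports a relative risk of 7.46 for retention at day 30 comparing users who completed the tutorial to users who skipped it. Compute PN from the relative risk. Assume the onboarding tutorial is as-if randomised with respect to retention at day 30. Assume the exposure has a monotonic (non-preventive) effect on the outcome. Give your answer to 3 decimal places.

PN ≈ 0.866

Under exogeneity and monotonicity, PN = (RR − 1) / RR = 1 − 1/RR.
PN = (7.46 − 1) / 7.46 = 6.46 / 7.46 ≈ 0.8660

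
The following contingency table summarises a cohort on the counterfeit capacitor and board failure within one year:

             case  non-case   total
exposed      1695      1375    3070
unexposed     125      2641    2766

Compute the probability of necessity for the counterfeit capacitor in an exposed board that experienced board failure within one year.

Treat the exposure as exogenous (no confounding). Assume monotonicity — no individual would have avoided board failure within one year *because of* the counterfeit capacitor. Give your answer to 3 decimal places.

p₁ = P(outcome | exposed) = 1695/3070 = 0.55212
p₀ = P(outcome | unexposed) = 125/2766 = 0.045192
Under exogeneity and monotonicity, PN = (p₁ − p₀)/p₁.
PN = (0.55212 − 0.045192) / 0.55212 ≈ 0.9181

PN ≈ 0.918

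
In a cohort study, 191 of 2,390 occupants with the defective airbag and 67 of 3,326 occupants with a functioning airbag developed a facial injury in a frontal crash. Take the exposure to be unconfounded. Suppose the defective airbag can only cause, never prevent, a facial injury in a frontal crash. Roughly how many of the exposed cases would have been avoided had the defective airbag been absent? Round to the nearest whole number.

p₁ = P(outcome | exposed) = 191/2390 = 0.079916
p₀ = P(outcome | unexposed) = 67/3326 = 0.020144
PN = (p₁ − p₀)/p₁ = (0.079916 − 0.020144) / 0.079916 ≈ 0.74793.
Attributable cases ≈ PN × (exposed cases) = 0.74793 × 191 ≈ 142.86.

about 143 cases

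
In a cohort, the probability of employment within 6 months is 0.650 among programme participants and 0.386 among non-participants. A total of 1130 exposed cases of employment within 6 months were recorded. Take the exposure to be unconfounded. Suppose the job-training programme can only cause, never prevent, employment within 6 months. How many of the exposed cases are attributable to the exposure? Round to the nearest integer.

Let p₁ = 0.65, p₀ = 0.386.
PN = (p₁ − p₀)/p₁ = (0.65 − 0.386) / 0.65 ≈ 0.40615.
Attributable cases ≈ PN × (exposed cases) = 0.40615 × 1130 ≈ 458.95.

about 459 cases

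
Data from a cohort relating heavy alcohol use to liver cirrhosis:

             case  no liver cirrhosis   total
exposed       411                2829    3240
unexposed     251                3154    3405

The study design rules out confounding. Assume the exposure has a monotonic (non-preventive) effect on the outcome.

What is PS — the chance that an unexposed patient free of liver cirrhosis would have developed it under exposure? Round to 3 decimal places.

p₁ = P(outcome | exposed) = 411/3240 = 0.12685
p₀ = P(outcome | unexposed) = 251/3405 = 0.073715
Under exogeneity and monotonicity, PS = (p₁ − p₀)/(1 − p₀).
PS = (0.12685 − 0.073715) / 0.92628 ≈ 0.0574

PS ≈ 0.057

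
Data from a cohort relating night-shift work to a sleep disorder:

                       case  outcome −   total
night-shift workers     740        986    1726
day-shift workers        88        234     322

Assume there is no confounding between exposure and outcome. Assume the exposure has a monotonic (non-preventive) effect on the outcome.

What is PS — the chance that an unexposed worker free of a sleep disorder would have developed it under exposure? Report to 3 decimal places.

p₁ = P(outcome | exposed) = 740/1726 = 0.42874
p₀ = P(outcome | unexposed) = 88/322 = 0.27329
Under exogeneity and monotonicity, PS = (p₁ − p₀)/(1 − p₀).
PS = (0.42874 − 0.27329) / 0.72671 ≈ 0.2139

PS ≈ 0.214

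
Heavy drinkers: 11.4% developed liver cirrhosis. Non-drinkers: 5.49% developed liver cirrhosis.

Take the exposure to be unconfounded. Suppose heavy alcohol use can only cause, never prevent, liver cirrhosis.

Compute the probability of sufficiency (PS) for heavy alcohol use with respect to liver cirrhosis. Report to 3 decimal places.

PS ≈ 0.063

p₁ = 0.114, p₀ = 0.0549.
Under exogeneity and monotonicity, PS = (p₁ − p₀) / (1 − p₀).
PS = (0.114 − 0.0549) / (1 − 0.0549) = 0.0591 / 0.9451 ≈ 0.0625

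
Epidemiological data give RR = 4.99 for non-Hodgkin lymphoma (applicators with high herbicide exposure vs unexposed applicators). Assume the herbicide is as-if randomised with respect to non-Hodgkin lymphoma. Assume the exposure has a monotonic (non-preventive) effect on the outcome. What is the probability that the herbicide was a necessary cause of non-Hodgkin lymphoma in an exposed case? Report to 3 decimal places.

Under exogeneity and monotonicity, PN = (RR − 1) / RR = 1 − 1/RR.
PN = (4.99 − 1) / 4.99 = 3.99 / 4.99 ≈ 0.7996

PN ≈ 0.800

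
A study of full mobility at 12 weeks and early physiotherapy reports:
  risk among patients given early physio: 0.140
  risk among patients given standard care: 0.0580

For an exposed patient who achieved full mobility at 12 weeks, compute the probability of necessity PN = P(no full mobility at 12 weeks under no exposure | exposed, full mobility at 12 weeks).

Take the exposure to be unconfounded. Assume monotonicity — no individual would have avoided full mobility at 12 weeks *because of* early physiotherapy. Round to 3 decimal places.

Let p₁ = 0.14, p₀ = 0.058.
Under exogeneity and monotonicity, PN = (p₁ − p₀) / p₁.
PN = (0.14 − 0.058) / 0.14 = 0.082 / 0.14 ≈ 0.5857

PN ≈ 0.586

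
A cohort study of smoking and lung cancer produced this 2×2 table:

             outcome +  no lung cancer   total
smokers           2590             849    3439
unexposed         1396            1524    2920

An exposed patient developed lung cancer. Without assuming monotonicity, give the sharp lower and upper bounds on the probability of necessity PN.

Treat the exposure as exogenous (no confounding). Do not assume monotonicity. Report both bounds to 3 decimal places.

0.365 ≤ PN ≤ 0.693

p₁ = P(outcome | exposed) = 2590/3439 = 0.75313
p₀ = P(outcome | unexposed) = 1396/2920 = 0.47808
Under exogeneity alone the bounds on PN are max{0,(p₁−p₀)/p₁} ≤ PN ≤ min{1,(1−p₀)/p₁}.
  lower = (p₁ − p₀)/p₁ = 0.27504 / 0.75313 ≈ 0.3652
  upper = min{1, (1 − p₀)/p₁} = 0.52192 / 0.75313 ≈ 0.6930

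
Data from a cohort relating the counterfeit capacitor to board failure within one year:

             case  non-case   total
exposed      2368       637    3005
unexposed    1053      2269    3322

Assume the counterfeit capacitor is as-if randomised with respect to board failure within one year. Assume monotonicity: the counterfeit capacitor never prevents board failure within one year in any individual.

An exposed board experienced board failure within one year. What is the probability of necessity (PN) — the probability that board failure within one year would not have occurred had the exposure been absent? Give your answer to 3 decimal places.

p₁ = P(outcome | exposed) = 2368/3005 = 0.78802
p₀ = P(outcome | unexposed) = 1053/3322 = 0.31698
Under exogeneity and monotonicity, PN = (p₁ − p₀)/p₁.
PN = (0.78802 − 0.31698) / 0.78802 ≈ 0.5978

PN ≈ 0.598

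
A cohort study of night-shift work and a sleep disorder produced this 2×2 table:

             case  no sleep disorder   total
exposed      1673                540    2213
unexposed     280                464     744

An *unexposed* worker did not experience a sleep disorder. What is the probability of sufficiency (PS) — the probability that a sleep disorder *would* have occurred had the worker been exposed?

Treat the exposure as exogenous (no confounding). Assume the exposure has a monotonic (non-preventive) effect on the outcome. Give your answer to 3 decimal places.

PS ≈ 0.609

p₁ = P(outcome | exposed) = 1673/2213 = 0.75599
p₀ = P(outcome | unexposed) = 280/744 = 0.37634
Under exogeneity and monotonicity, PS = (p₁ − p₀) / (1 − p₀).
PS = (0.75599 − 0.37634) / (1 − 0.37634) = 0.37964 / 0.62366 ≈ 0.6087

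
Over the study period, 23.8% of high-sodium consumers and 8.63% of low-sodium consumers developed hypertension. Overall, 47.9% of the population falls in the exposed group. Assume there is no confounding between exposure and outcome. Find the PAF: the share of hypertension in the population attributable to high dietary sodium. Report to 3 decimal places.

p₁ = 0.238, p₀ = 0.0863.
Overall risk P(Y=1) = π·p₁ + (1−π)·p₀ = 0.479×0.238 + 0.521×0.0863 = 0.15896.
Under exogeneity, PAF = [P(Y=1) − p₀] / P(Y=1).
PAF = (0.15896 − 0.0863) / 0.15896 ≈ 0.4571

PAF ≈ 0.457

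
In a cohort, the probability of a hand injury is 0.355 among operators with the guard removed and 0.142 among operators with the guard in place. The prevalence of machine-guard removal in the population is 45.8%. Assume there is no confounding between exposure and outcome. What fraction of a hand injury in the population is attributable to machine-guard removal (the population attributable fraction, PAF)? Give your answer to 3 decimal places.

PAF ≈ 0.407

Let p₁ = 0.355, p₀ = 0.142.
Overall risk P(Y=1) = π·p₁ + (1−π)·p₀ = 0.458×0.355 + 0.542×0.142 = 0.23955.
Under exogeneity, PAF = [P(Y=1) − p₀] / P(Y=1).
PAF = (0.23955 − 0.142) / 0.23955 ≈ 0.4072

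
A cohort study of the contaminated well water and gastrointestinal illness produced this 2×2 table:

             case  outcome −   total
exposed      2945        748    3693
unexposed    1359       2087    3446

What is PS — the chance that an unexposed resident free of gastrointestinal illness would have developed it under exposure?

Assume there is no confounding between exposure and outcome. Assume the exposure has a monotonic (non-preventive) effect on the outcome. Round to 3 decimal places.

PS ≈ 0.666

p₁ = P(outcome | exposed) = 2945/3693 = 0.79745
p₀ = P(outcome | unexposed) = 1359/3446 = 0.39437
Under exogeneity and monotonicity, PS = (p₁ − p₀)/(1 − p₀).
PS = (0.79745 − 0.39437) / 0.60563 ≈ 0.6656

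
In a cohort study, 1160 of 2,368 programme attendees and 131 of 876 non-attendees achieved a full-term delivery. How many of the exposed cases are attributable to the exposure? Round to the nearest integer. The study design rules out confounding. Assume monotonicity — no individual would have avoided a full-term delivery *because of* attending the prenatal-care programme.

p₁ = P(outcome | exposed) = 1160/2368 = 0.48986
p₀ = P(outcome | unexposed) = 131/876 = 0.14954
PN = (p₁ − p₀)/p₁ = (0.48986 − 0.14954) / 0.48986 ≈ 0.69473.
Attributable cases ≈ PN × (exposed cases) = 0.69473 × 1160 ≈ 805.88.

about 806 cases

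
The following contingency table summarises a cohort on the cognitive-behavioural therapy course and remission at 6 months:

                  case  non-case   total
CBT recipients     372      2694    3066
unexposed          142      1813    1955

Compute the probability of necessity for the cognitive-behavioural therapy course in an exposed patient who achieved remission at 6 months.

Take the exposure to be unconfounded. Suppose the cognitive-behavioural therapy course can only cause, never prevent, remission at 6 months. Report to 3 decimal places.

PN ≈ 0.401

p₁ = P(outcome | exposed) = 372/3066 = 0.12133
p₀ = P(outcome | unexposed) = 142/1955 = 0.072634
Under exogeneity and monotonicity, PN = (p₁ − p₀) / p₁.
PN = (0.12133 − 0.072634) / 0.12133 = 0.048696 / 0.12133 ≈ 0.4014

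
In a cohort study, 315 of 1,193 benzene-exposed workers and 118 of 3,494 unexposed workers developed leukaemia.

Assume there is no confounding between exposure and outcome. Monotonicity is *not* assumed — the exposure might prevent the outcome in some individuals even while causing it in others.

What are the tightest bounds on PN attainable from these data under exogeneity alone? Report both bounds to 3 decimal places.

p₁ = P(outcome | exposed) = 315/1193 = 0.26404
p₀ = P(outcome | unexposed) = 118/3494 = 0.033772
Under exogeneity alone the bounds on PN are max{0,(p₁−p₀)/p₁} ≤ PN ≤ min{1,(1−p₀)/p₁}.
  lower = (p₁ − p₀)/p₁ = 0.23027 / 0.26404 ≈ 0.8721
  upper = min{1, (1 − p₀)/p₁} = 0.96623 / 0.26404 ≈ 3.6594 → capped at 1

0.872 ≤ PN ≤ 1.000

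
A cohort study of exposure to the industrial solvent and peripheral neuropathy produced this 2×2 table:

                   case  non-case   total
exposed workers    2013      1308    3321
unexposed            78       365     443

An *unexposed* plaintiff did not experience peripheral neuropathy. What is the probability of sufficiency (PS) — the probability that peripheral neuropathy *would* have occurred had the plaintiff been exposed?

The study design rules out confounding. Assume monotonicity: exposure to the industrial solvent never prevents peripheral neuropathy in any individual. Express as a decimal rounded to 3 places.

p₁ = P(outcome | exposed) = 2013/3321 = 0.60614
p₀ = P(outcome | unexposed) = 78/443 = 0.17607
Under exogeneity and monotonicity, PS = (p₁ − p₀) / (1 − p₀).
PS = (0.60614 − 0.17607) / (1 − 0.17607) = 0.43007 / 0.82393 ≈ 0.5220

PS ≈ 0.522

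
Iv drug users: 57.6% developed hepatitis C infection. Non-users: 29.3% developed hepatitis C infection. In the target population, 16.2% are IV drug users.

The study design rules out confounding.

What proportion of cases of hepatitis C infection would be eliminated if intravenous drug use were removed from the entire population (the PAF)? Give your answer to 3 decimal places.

PAF ≈ 0.135

p₁ = 0.576, p₀ = 0.293.
Overall risk P(Y=1) = π·p₁ + (1−π)·p₀ = 0.162×0.576 + 0.838×0.293 = 0.33885.
Under exogeneity, PAF = [P(Y=1) − p₀] / P(Y=1).
PAF = (0.33885 − 0.293) / 0.33885 ≈ 0.1353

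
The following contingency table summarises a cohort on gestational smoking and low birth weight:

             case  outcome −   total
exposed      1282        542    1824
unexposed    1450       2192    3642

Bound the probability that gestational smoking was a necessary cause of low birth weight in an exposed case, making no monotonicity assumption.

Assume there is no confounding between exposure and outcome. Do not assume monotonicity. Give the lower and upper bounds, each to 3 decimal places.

p₁ = P(outcome | exposed) = 1282/1824 = 0.70285
p₀ = P(outcome | unexposed) = 1450/3642 = 0.39813
Under exogeneity alone the bounds on PN are max{0,(p₁−p₀)/p₁} ≤ PN ≤ min{1,(1−p₀)/p₁}.
  lower = (p₁ − p₀)/p₁ = 0.30472 / 0.70285 ≈ 0.4335
  upper = min{1, (1 − p₀)/p₁} = 0.60187 / 0.70285 ≈ 0.8563

0.434 ≤ PN ≤ 0.856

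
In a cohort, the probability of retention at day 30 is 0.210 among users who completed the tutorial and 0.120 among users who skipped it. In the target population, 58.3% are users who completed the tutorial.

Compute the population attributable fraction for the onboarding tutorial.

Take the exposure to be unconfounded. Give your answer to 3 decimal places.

PAF ≈ 0.304

Let p₁ = 0.21, p₀ = 0.12.
Overall risk P(Y=1) = π·p₁ + (1−π)·p₀ = 0.583×0.21 + 0.417×0.12 = 0.17247.
Under exogeneity, PAF = [P(Y=1) − p₀] / P(Y=1).
PAF = (0.17247 − 0.12) / 0.17247 ≈ 0.3042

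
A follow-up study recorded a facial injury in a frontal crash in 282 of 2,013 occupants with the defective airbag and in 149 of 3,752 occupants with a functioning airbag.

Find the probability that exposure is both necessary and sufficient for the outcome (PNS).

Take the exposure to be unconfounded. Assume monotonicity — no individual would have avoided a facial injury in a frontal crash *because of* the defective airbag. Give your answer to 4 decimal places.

PNS ≈ 0.1004

p₁ = P(outcome | exposed) = 282/2013 = 0.14009
p₀ = P(outcome | unexposed) = 149/3752 = 0.039712
Under exogeneity and monotonicity, PNS = p₁ − p₀.
PNS = 0.14009 − 0.039712 = 0.10038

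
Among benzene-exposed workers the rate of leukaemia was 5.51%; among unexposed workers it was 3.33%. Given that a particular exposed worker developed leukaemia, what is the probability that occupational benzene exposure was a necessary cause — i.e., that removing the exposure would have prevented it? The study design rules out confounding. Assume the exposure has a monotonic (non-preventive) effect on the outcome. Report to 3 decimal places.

PN ≈ 0.396

p₁ = 0.0551, p₀ = 0.0333.
Under exogeneity and monotonicity, PN = (p₁ − p₀) / p₁.
PN = (0.0551 − 0.0333) / 0.0551 = 0.0218 / 0.0551 ≈ 0.3956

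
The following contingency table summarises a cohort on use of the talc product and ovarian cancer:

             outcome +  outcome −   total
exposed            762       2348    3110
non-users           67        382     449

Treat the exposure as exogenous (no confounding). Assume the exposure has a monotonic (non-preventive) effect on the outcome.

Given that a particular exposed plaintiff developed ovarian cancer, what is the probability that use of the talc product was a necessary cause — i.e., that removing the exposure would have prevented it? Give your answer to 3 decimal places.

p₁ = P(outcome | exposed) = 762/3110 = 0.24502
p₀ = P(outcome | unexposed) = 67/449 = 0.14922
Under exogeneity and monotonicity, PN = (p₁ − p₀)/p₁.
PN = (0.24502 − 0.14922) / 0.24502 ≈ 0.3910

PN ≈ 0.391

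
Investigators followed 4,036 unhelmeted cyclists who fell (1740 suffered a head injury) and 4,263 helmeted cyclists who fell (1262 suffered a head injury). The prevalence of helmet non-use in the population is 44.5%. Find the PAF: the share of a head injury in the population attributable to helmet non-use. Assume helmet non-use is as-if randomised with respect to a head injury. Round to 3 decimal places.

PAF ≈ 0.169

p₁ = P(outcome | exposed) = 1740/4036 = 0.43112
p₀ = P(outcome | unexposed) = 1262/4263 = 0.29604
Overall risk P(Y=1) = π·p₁ + (1−π)·p₀ = 0.445×0.43112 + 0.555×0.29604 = 0.35615.
Under exogeneity, PAF = [P(Y=1) − p₀] / P(Y=1).
PAF = (0.35615 − 0.29604) / 0.35615 ≈ 0.1688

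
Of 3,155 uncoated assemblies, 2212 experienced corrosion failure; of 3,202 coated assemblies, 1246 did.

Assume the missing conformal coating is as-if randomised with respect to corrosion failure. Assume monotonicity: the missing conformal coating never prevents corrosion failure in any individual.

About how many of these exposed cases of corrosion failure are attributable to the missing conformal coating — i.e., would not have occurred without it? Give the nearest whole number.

p₁ = P(outcome | exposed) = 2212/3155 = 0.70111
p₀ = P(outcome | unexposed) = 1246/3202 = 0.38913
PN = (p₁ − p₀)/p₁ = (0.70111 − 0.38913) / 0.70111 ≈ 0.44498.
Attributable cases ≈ PN × (exposed cases) = 0.44498 × 2212 ≈ 984.29.

about 984 cases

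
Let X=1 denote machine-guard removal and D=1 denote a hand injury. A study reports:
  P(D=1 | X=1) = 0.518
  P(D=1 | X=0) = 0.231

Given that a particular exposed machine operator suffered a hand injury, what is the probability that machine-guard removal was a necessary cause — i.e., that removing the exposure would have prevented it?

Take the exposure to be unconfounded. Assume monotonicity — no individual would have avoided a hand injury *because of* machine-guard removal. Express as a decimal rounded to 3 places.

Let p₁ = 0.518, p₀ = 0.231.
Under exogeneity and monotonicity, PN = (p₁ − p₀) / p₁.
PN = (0.518 − 0.231) / 0.518 = 0.287 / 0.518 ≈ 0.5541

PN ≈ 0.554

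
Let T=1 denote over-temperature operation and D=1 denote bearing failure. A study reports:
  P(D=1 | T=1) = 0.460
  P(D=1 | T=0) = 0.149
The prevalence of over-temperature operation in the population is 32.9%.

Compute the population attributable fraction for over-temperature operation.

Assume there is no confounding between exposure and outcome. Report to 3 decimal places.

Let p₁ = 0.46, p₀ = 0.149.
Overall risk P(Y=1) = π·p₁ + (1−π)·p₀ = 0.329×0.46 + 0.671×0.149 = 0.25132.
Under exogeneity, PAF = [P(Y=1) − p₀] / P(Y=1).
PAF = (0.25132 − 0.149) / 0.25132 ≈ 0.4071

PAF ≈ 0.407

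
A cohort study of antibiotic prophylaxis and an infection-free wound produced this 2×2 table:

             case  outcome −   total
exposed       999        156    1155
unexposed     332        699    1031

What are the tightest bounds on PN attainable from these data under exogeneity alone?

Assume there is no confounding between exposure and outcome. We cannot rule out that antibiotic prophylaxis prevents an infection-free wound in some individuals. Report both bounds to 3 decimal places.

p₁ = P(outcome | exposed) = 999/1155 = 0.86494
p₀ = P(outcome | unexposed) = 332/1031 = 0.32202
Under exogeneity alone the bounds on PN are max{0,(p₁−p₀)/p₁} ≤ PN ≤ min{1,(1−p₀)/p₁}.
  lower = (p₁ − p₀)/p₁ = 0.54292 / 0.86494 ≈ 0.6277
  upper = min{1, (1 − p₀)/p₁} = 0.67798 / 0.86494 ≈ 0.7839

0.628 ≤ PN ≤ 0.784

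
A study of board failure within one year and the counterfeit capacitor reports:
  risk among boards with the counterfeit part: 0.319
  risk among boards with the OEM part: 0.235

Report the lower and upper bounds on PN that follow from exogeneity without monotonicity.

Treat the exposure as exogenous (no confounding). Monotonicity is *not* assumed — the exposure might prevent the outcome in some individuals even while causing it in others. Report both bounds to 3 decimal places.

Let p₁ = 0.319, p₀ = 0.235.
Under exogeneity alone the bounds on PN are max{0,(p₁−p₀)/p₁} ≤ PN ≤ min{1,(1−p₀)/p₁}.
  lower = (p₁ − p₀)/p₁ = 0.084 / 0.319 ≈ 0.2633
  upper = min{1, (1 − p₀)/p₁} = 0.765 / 0.319 ≈ 2.3981 → capped at 1

0.263 ≤ PN ≤ 1.000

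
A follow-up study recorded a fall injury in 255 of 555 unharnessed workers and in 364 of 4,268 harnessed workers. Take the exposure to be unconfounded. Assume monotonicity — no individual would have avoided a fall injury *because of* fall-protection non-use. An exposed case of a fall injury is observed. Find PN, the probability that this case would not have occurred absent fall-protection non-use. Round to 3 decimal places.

PN ≈ 0.814

p₁ = P(outcome | exposed) = 255/555 = 0.45946
p₀ = P(outcome | unexposed) = 364/4268 = 0.085286
Under exogeneity and monotonicity, PN = (p₁ − p₀) / p₁.
PN = (0.45946 − 0.085286) / 0.45946 = 0.37417 / 0.45946 ≈ 0.8144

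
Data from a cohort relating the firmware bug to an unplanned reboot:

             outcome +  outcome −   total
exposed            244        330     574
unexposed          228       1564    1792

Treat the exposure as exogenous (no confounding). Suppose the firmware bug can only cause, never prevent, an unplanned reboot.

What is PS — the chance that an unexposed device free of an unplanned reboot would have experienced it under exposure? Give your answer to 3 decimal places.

p₁ = P(outcome | exposed) = 244/574 = 0.42509
p₀ = P(outcome | unexposed) = 228/1792 = 0.12723
Under exogeneity and monotonicity, PS = (p₁ − p₀)/(1 − p₀).
PS = (0.42509 − 0.12723) / 0.87277 ≈ 0.3413

PS ≈ 0.341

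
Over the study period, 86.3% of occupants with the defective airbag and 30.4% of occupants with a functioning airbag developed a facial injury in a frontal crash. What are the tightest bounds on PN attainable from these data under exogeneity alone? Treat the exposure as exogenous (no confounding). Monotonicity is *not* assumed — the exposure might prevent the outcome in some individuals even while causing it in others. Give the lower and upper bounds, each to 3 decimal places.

0.648 ≤ PN ≤ 0.806

p₁ = 0.863, p₀ = 0.304.
Under exogeneity alone the bounds on PN are max{0,(p₁−p₀)/p₁} ≤ PN ≤ min{1,(1−p₀)/p₁}.
  lower = (p₁ − p₀)/p₁ = 0.559 / 0.863 ≈ 0.6477
  upper = min{1, (1 − p₀)/p₁} = 0.696 / 0.863 ≈ 0.8065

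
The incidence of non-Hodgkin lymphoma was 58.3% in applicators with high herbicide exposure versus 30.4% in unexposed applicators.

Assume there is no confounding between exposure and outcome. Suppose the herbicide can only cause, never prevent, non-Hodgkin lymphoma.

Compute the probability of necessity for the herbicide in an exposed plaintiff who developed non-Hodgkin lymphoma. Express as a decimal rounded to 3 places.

p₁ = 0.583, p₀ = 0.304.
Under exogeneity and monotonicity, PN = (p₁ − p₀) / p₁.
PN = (0.583 − 0.304) / 0.583 = 0.279 / 0.583 ≈ 0.4786

PN ≈ 0.479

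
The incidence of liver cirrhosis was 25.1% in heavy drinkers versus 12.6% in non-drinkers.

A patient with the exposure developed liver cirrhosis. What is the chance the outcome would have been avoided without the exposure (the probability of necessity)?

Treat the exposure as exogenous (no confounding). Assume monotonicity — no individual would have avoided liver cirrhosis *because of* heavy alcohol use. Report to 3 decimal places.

p₁ = 0.251, p₀ = 0.126.
Under exogeneity and monotonicity, PN = (p₁ − p₀) / p₁.
PN = (0.251 − 0.126) / 0.251 = 0.125 / 0.251 ≈ 0.4980

PN ≈ 0.498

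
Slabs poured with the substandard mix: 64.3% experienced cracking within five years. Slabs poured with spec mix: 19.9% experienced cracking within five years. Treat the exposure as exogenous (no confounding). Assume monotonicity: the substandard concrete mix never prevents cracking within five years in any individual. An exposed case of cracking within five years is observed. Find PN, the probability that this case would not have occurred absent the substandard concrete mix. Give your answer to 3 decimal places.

PN ≈ 0.691

p₁ = 0.643, p₀ = 0.199.
Under exogeneity and monotonicity, PN = (p₁ − p₀) / p₁.
PN = (0.643 − 0.199) / 0.643 = 0.444 / 0.643 ≈ 0.6905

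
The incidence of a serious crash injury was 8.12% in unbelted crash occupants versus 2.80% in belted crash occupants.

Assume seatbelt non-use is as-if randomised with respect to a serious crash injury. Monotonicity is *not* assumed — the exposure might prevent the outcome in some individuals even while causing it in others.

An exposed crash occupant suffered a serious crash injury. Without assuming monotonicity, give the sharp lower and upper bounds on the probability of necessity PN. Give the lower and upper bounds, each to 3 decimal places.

p₁ = 0.0812, p₀ = 0.028.
Under exogeneity alone the bounds on PN are max{0,(p₁−p₀)/p₁} ≤ PN ≤ min{1,(1−p₀)/p₁}.
  lower = (p₁ − p₀)/p₁ = 0.0532 / 0.0812 ≈ 0.6552
  upper = min{1, (1 − p₀)/p₁} = 0.972 / 0.0812 ≈ 11.9704 → capped at 1

0.655 ≤ PN ≤ 1.000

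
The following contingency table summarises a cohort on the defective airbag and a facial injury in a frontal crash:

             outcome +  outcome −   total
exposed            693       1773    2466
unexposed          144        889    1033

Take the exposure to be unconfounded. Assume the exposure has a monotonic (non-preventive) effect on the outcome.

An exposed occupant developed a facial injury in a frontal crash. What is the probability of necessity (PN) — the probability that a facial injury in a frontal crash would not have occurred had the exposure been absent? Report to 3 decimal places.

p₁ = P(outcome | exposed) = 693/2466 = 0.28102
p₀ = P(outcome | unexposed) = 144/1033 = 0.1394
Under exogeneity and monotonicity, PN = (p₁ − p₀)/p₁.
PN = (0.28102 − 0.1394) / 0.28102 ≈ 0.5040

PN ≈ 0.504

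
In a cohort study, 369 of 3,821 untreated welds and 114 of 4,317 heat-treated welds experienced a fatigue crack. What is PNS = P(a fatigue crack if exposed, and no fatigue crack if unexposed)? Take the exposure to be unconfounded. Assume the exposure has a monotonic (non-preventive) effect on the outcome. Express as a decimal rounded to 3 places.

PNS ≈ 0.070

p₁ = P(outcome | exposed) = 369/3821 = 0.096572
p₀ = P(outcome | unexposed) = 114/4317 = 0.026407
Under exogeneity and monotonicity, PNS = p₁ − p₀.
PNS = 0.096572 − 0.026407 = 0.070164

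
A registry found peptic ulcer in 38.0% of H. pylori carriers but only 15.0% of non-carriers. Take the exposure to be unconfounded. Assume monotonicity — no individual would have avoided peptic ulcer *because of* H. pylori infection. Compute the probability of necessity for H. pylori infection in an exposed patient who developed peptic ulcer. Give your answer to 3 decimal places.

PN ≈ 0.605

p₁ = 0.38, p₀ = 0.15.
Under exogeneity and monotonicity, PN = (p₁ − p₀) / p₁.
PN = (0.38 − 0.15) / 0.38 = 0.23 / 0.38 ≈ 0.6053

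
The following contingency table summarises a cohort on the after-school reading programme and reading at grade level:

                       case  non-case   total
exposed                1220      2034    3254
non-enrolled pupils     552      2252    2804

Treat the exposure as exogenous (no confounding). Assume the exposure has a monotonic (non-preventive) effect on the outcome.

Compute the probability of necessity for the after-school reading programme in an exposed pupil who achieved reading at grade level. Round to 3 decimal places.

p₁ = P(outcome | exposed) = 1220/3254 = 0.37492
p₀ = P(outcome | unexposed) = 552/2804 = 0.19686
Under exogeneity and monotonicity, PN = (p₁ − p₀) / p₁.
PN = (0.37492 − 0.19686) / 0.37492 = 0.17806 / 0.37492 ≈ 0.4749

PN ≈ 0.475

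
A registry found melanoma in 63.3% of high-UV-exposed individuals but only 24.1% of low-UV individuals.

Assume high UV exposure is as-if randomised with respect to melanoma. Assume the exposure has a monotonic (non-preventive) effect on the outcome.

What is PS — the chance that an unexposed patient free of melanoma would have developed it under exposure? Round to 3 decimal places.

p₁ = 0.633, p₀ = 0.241.
Under exogeneity and monotonicity, PS = (p₁ − p₀) / (1 − p₀).
PS = (0.633 − 0.241) / (1 − 0.241) = 0.392 / 0.759 ≈ 0.5165

PS ≈ 0.516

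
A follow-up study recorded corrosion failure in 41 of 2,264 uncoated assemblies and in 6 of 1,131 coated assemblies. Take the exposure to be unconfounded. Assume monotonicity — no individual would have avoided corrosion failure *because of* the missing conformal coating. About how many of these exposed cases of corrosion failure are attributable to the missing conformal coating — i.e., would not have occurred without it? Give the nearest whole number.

p₁ = P(outcome | exposed) = 41/2264 = 0.01811
p₀ = P(outcome | unexposed) = 6/1131 = 0.005305
PN = (p₁ − p₀)/p₁ = (0.01811 − 0.005305) / 0.01811 ≈ 0.70706.
Attributable cases ≈ PN × (exposed cases) = 0.70706 × 41 ≈ 28.99.

about 29 cases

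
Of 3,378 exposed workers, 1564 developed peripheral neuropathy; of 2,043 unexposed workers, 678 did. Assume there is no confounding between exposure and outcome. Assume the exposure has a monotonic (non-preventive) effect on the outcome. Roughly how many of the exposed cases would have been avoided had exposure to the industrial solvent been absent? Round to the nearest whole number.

p₁ = P(outcome | exposed) = 1564/3378 = 0.463
p₀ = P(outcome | unexposed) = 678/2043 = 0.33186
PN = (p₁ − p₀)/p₁ = (0.463 − 0.33186) / 0.463 ≈ 0.28322.
Attributable cases ≈ PN × (exposed cases) = 0.28322 × 1564 ≈ 442.96.

about 443 cases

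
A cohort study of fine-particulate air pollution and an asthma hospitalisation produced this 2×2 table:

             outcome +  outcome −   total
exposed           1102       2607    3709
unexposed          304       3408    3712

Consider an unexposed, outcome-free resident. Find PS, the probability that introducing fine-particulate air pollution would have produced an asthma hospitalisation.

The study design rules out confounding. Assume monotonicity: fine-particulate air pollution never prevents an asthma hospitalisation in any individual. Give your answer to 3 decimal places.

PS ≈ 0.234

p₁ = P(outcome | exposed) = 1102/3709 = 0.29712
p₀ = P(outcome | unexposed) = 304/3712 = 0.081897
Under exogeneity and monotonicity, PS = (p₁ − p₀) / (1 − p₀).
PS = (0.29712 − 0.081897) / (1 − 0.081897) = 0.21522 / 0.9181 ≈ 0.2344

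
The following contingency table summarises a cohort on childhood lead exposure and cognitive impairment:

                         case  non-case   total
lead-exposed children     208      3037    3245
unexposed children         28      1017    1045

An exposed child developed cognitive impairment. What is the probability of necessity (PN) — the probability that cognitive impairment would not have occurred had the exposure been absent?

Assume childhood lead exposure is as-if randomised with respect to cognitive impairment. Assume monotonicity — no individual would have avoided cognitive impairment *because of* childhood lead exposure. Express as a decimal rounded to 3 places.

p₁ = P(outcome | exposed) = 208/3245 = 0.064099
p₀ = P(outcome | unexposed) = 28/1045 = 0.026794
Under exogeneity and monotonicity, PN = (p₁ − p₀)/p₁.
PN = (0.064099 − 0.026794) / 0.064099 ≈ 0.5820

PN ≈ 0.582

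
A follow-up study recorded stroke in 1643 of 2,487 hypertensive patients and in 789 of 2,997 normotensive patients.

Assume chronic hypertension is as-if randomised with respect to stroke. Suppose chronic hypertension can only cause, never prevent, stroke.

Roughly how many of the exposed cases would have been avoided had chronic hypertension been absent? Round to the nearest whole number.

p₁ = P(outcome | exposed) = 1643/2487 = 0.66064
p₀ = P(outcome | unexposed) = 789/2997 = 0.26326
PN = (p₁ − p₀)/p₁ = (0.66064 − 0.26326) / 0.66064 ≈ 0.60150.
Attributable cases ≈ PN × (exposed cases) = 0.60150 × 1643 ≈ 988.26.

about 988 cases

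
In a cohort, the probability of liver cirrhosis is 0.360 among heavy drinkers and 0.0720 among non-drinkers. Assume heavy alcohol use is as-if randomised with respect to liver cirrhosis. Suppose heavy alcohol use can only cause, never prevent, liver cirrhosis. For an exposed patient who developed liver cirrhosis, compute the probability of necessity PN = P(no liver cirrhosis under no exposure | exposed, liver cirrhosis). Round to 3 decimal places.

PN ≈ 0.800

Let p₁ = 0.36, p₀ = 0.072.
Under exogeneity and monotonicity, PN = (p₁ − p₀) / p₁.
PN = (0.36 − 0.072) / 0.36 = 0.288 / 0.36 ≈ 0.8000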